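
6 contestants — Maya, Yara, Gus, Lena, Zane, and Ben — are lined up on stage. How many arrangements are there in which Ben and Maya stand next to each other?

Treat {Ben, Maya} as a single unit. There are 5 units to order, and the pair itself can be ordered 2 ways.
That gives 2 × 5! = 2 × 120 = 240.

240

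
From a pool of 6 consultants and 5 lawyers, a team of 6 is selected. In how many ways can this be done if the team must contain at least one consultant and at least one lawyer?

Unrestricted: C(11,6) = 462 ways to pick any 6 of the 11.
Subtract selections that omit an entire group: no consultants → C(5,6) = 0; no lawyers → C(6,6) = 1.
Both groups omitted at once is impossible, so 462 − 1 = 461.

461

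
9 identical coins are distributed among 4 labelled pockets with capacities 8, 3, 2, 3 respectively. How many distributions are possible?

Ignoring the caps, the number of non-negative solutions to x_1+…+x_4 = 9 is C(12,3) = 220.
Subtract solutions that violate a single cap (substitute x_i' = x_i − (cap_i+1)): x_1 ≥ 9 gives C(3,3) = 1; x_2 ≥ 4 gives C(8,3) = 56; x_3 ≥ 3 gives C(9,3) = 84; x_4 ≥ 4 gives C(8,3) = 56. Together 197.
Add back pairs where two caps are both exceeded: 0 + 0 + 0 + 10 + 4 + 10 = 24.
By inclusion–exclusion the count is 220 − 197 + 24 = 47.

47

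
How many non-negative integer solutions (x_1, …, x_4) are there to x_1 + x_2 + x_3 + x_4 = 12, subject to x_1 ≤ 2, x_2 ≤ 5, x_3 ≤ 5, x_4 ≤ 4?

31

By stars and bars, unrestricted non-negative solutions to x_1+…+x_4 = 12 number C(12+3,3) = 455.
Subtract solutions that violate a single cap (substitute x_i' = x_i − (cap_i+1)): x_1 ≥ 3 gives C(12,3) = 220; x_2 ≥ 6 gives C(9,3) = 84; x_3 ≥ 6 gives C(9,3) = 84; x_4 ≥ 5 gives C(10,3) = 120. Together 508.
Add back pairs where two caps are both exceeded: 20 + 20 + 35 + 1 + 4 + 4 = 84.
By inclusion–exclusion the count is 455 − 508 + 84 = 31.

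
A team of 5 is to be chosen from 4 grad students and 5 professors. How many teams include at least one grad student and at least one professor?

125

Total 5-person selections from all 9: C(9,5) = 126.
Selections missing a whole group: no grad students → C(5,5) = 1; no professors → C(4,5) = 0.
Both groups omitted at once is impossible, so 126 − 1 = 125.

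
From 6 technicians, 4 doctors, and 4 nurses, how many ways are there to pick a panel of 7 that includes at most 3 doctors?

3312

Split by how many doctors are chosen (0 through 3).
Sum: C(4,0)·C(10,7) + C(4,1)·C(10,6) + C(4,2)·C(10,5) + C(4,3)·C(10,4) = 120 + 840 + 1512 + 840 = 3312.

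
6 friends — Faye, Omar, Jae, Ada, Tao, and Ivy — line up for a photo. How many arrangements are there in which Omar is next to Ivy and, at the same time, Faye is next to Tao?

Treat {Omar,Ivy} as one block (2 orders) and {Faye,Tao} as another (2 orders).
That leaves 4 units to arrange: 2 × 2 × 4! = 4 × 24 = 96.

96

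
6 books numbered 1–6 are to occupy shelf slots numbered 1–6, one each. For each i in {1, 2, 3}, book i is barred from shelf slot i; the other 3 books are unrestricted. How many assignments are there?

Let Aᵢ (for i ∈ {1, 2, 3}) be the placements that put book i in its forbidden shelf slot. Any j of these fix j positions, leaving (6−j)! ways to fill the rest, and there are C(3,j) ways to pick which j.
By inclusion–exclusion, the number of valid placements is Σ_{j=0}^{3} (−1)^j C(3,j)·(6−j)!.
Computing: 720 − 360 + 72 − 6 = 426.

426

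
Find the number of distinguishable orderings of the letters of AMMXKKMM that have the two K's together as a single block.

210

Treat the 2 copies of K as a single block. The multiset to arrange is then {KK, A, M, M, M, M, X}, 7 items in all.
That gives (7)!/(4!) = 210 arrangements.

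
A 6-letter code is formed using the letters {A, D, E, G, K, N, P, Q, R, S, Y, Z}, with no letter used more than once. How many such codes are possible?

This is a permutation of 6 out of 12: P(12,6) = 12!/6!.
12 × 11 × 10 × 9 × 8 × 7 = 665280.

665280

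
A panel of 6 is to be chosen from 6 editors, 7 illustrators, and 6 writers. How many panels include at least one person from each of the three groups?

22785

With no constraint there are C(19,6) = 27132 possible selections.
Selections missing a whole group: no editors → C(13,6) = 1716; no illustrators → C(12,6) = 924; no writers → C(13,6) = 1716.
Add back selections omitting two groups (i.e. drawn from a single group): C(6,6) + C(7,6) + C(6,6) = 9.
By inclusion–exclusion: 27132 − 4356 + 9 = 22785.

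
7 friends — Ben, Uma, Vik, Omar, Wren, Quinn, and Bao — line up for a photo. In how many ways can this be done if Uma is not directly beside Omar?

There are 7! = 5040 arrangements in all. If Uma and Omar are adjacent, merging them into one block gives 2·(6)! = 1440 arrangements.
So 5040 − 1440 = 3600 arrangements keep them apart.

3600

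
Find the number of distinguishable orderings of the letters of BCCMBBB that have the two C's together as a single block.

30

Treat the 2 copies of C as a single block. The multiset to arrange is then {CC, B, B, B, B, M}, 6 items in all.
That gives (6)!/(4!) = 30 arrangements.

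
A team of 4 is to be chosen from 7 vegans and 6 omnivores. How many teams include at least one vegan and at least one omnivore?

Unrestricted: C(13,4) = 715 ways to pick any 4 of the 13.
Subtract selections that omit an entire group: no vegans → C(6,4) = 15; no omnivores → C(7,4) = 35.
Both groups omitted at once is impossible, so 715 − 50 = 665.

665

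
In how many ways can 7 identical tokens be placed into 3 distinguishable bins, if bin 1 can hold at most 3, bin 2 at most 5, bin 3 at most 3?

13

Without the upper bounds there are C(9,2) = 36 ways to split 7 among 3 bins.
Subtract solutions that violate a single cap (substitute x_i' = x_i − (cap_i+1)): x_1 ≥ 4 gives C(5,2) = 10; x_2 ≥ 6 gives C(3,2) = 3; x_3 ≥ 4 gives C(5,2) = 10. Together 23.
No two caps can be exceeded simultaneously, so the pair terms are all 0.
By inclusion–exclusion the count is 36 − 23 + 0 = 13.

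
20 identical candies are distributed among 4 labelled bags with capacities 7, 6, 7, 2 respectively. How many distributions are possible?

10

Ignoring the caps, the number of non-negative solutions to x_1+…+x_4 = 20 is C(23,3) = 1771.
Subtract solutions that violate a single cap (substitute x_i' = x_i − (cap_i+1)): x_1 ≥ 8 gives C(15,3) = 455; x_2 ≥ 7 gives C(16,3) = 560; x_3 ≥ 8 gives C(15,3) = 455; x_4 ≥ 3 gives C(20,3) = 1140. Together 2610.
Add back pairs where two caps are both exceeded: 56 + 35 + 220 + 56 + 286 + 220 = 873.
Subtract triples: 0 + 10 + 4 + 10 = 24.
By inclusion–exclusion the count is 1771 − 2610 + 873 − 24 = 10.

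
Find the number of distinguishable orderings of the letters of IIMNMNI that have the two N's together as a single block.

Treat the 2 copies of N as a single block. The multiset to arrange is then {NN, I, I, I, M, M}, 6 items in all.
That gives (6)!/(3!·2!) = 60 arrangements.

60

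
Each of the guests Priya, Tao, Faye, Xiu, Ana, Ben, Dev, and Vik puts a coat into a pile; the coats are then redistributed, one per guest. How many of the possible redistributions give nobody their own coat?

This is the derangement count D_8: permutations of 8 items with no fixed point.
By inclusion–exclusion this is Σ_{j=0}^{8} (−1)^j C(8,j)·(8−j)!.
Computing: 40320 − 40320 + 20160 − 6720 + 1680 − 336 + 56 − 8 + 1 = 14833.

14833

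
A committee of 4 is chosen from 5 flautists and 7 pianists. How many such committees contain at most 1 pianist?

75

Split by how many pianists are chosen (0 through 1).
Sum: C(7,0)·C(5,4) + C(7,1)·C(5,3) = 5 + 70 = 75.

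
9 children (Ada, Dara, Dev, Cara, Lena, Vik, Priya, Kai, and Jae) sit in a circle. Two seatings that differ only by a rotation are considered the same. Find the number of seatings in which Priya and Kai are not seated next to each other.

30240

Without the restriction there are (8)! = 40320 seatings.
Those with Priya next to Kai: fuse the pair into one unit and seat 8 units around a circle — 2·(7)! = 10080.
Subtracting, 40320 − 10080 = 30240.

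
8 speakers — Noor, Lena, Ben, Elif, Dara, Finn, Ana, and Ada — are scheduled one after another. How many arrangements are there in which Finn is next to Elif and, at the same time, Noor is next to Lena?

2880

Treat {Finn,Elif} as one block (2 orders) and {Noor,Lena} as another (2 orders).
That leaves 6 units to arrange: 2 × 2 × 6! = 4 × 720 = 2880.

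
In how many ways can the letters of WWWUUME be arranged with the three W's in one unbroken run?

60

Treat the 3 copies of W as a single block. The multiset to arrange is then {WWW, E, M, U, U}, 5 items in all.
That gives (5)!/(2!) = 60 arrangements.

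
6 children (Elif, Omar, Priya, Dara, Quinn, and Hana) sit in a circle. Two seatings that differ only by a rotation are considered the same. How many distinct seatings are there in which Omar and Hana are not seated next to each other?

72

All circular seatings of 6 people number (5)! = 120.
Those with Omar next to Hana: fuse the pair into one unit and seat 5 units around a circle — 2·(4)! = 48.
Subtracting, 120 − 48 = 72.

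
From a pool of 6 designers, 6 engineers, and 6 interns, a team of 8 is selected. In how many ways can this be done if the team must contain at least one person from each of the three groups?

42273

With no constraint there are C(18,8) = 43758 possible selections.
Selections missing a whole group: no designers → C(12,8) = 495; no engineers → C(12,8) = 495; no interns → C(12,8) = 495.
Add back selections omitting two groups (i.e. drawn from a single group): C(6,8) + C(6,8) + C(6,8) = 0.
By inclusion–exclusion: 43758 − 1485 + 0 = 42273.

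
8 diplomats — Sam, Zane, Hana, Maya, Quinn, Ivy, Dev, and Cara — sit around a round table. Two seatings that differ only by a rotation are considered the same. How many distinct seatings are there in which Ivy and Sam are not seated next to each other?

3600

Without the restriction there are (7)! = 5040 seatings.
Seatings with Ivy beside Sam: treat them as a block with 2 internal orders, giving 2 × (6)! = 1440.
Subtracting, 5040 − 1440 = 3600.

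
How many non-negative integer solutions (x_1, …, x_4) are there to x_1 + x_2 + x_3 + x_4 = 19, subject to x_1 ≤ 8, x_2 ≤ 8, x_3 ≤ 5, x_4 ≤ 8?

Without the upper bounds there are C(22,3) = 1540 ways to split 19 among 4 variables.
Subtract solutions that violate a single cap (substitute x_i' = x_i − (cap_i+1)): x_1 ≥ 9 gives C(13,3) = 286; x_2 ≥ 9 gives C(13,3) = 286; x_3 ≥ 6 gives C(16,3) = 560; x_4 ≥ 9 gives C(13,3) = 286. Together 1418.
Add back pairs where two caps are both exceeded: 4 + 35 + 4 + 35 + 4 + 35 = 117.
By inclusion–exclusion the count is 1540 − 1418 + 117 = 239.

239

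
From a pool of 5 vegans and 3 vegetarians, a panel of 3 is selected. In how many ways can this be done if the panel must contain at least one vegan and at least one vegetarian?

45

Unrestricted: C(8,3) = 56 ways to pick any 3 of the 8.
Subtract selections that omit an entire group: no vegans → C(3,3) = 1; no vegetarians → C(5,3) = 10.
Both groups omitted at once is impossible, so 56 − 11 = 45.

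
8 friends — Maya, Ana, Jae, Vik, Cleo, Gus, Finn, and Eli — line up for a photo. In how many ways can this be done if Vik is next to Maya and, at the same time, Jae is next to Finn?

2880

Treat {Vik,Maya} as one block (2 orders) and {Jae,Finn} as another (2 orders).
That leaves 6 units to arrange: 2 × 2 × 6! = 4 × 720 = 2880.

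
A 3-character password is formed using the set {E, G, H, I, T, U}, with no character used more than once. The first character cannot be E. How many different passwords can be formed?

The first character has 6−1 = 5 choices (anything except E).
The remaining 2 characters are filled from the other 5 symbols without repetition: 5 × 4 = 20.
Total: 5 × 20 = 100.

100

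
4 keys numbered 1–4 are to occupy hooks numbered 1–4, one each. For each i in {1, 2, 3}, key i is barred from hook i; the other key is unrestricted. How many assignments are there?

Let Aᵢ (for i ∈ {1, 2, 3}) be the placements that put key i in its forbidden hook. Any j of these fix j positions, leaving (4−j)! ways to fill the rest, and there are C(3,j) ways to pick which j.
By inclusion–exclusion, the number of valid placements is Σ_{j=0}^{3} (−1)^j C(3,j)·(4−j)!.
Computing: 24 − 18 + 6 − 1 = 11.

11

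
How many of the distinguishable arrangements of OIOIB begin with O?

12

With the first slot taken by O, it remains to arrange the other 4 letters (IOIB).
Those 4 letters have I appearing twice, giving (4)!/(2!) = 12.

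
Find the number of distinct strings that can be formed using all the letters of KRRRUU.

Letter multiplicities in KRRRUU: K×1, R×3, U×2.
Dividing 6! = 720 by 3!·2! = 12 for the repeated letters gives 60.

60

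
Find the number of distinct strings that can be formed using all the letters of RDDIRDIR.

560

Letter multiplicities in RDDIRDIR: D×3, I×2, R×3.
Dividing 8! = 40320 by 3!·3!·2! = 72 for the repeated letters gives 560.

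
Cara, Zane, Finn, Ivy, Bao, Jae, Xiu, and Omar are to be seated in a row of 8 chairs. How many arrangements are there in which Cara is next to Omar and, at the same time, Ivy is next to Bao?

Treat {Cara,Omar} as one block (2 orders) and {Ivy,Bao} as another (2 orders).
That leaves 6 units to arrange: 2 × 2 × 6! = 4 × 720 = 2880.

2880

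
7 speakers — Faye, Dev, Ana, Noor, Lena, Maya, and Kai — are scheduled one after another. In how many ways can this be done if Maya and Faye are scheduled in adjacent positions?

Treat {Maya, Faye} as a single unit. There are 6 units to order, and the pair itself can be ordered 2 ways.
So the count is 2·(6)! = 1440.

1440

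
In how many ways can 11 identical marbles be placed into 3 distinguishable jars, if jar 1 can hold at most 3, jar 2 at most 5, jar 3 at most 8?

18

By stars and bars, unrestricted non-negative solutions to x_1+…+x_3 = 11 number C(11+2,2) = 78.
Subtract solutions that violate a single cap (substitute x_i' = x_i − (cap_i+1)): x_1 ≥ 4 gives C(9,2) = 36; x_2 ≥ 6 gives C(7,2) = 21; x_3 ≥ 9 gives C(4,2) = 6. Together 63.
Add back pairs where two caps are both exceeded: 3 + 0 + 0 = 3.
By inclusion–exclusion the count is 78 − 63 + 3 = 18.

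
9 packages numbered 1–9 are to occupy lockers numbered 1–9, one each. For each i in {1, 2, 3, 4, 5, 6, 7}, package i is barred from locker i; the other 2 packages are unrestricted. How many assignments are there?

165016

Let Aᵢ (for 1 ≤ i ≤ 7) be the placements that put package i in its forbidden locker. Any j of these fix j positions, leaving (9−j)! ways to fill the rest, and there are C(7,j) ways to pick which j.
By inclusion–exclusion, the number of valid placements is Σ_{j=0}^{7} (−1)^j C(7,j)·(9−j)!.
Computing: 362880 − 282240 + 105840 − 25200 + 4200 − 504 + 42 − 2 = 165016.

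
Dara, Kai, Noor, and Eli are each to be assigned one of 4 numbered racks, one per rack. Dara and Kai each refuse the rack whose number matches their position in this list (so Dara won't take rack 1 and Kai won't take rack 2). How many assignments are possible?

Let Aᵢ (for i ∈ {1, 2}) be the placements that put person i in their forbidden rack. Any j of these fix j positions, leaving (4−j)! ways to fill the rest, and there are C(2,j) ways to pick which j.
By inclusion–exclusion, the number of valid placements is Σ_{j=0}^{2} (−1)^j C(2,j)·(4−j)!.
Computing: 24 − 12 + 2 = 14.

14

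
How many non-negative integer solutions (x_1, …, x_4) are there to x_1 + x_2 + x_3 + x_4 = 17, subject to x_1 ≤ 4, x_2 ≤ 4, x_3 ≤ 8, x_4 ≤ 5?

35

By stars and bars, unrestricted non-negative solutions to x_1+…+x_4 = 17 number C(17+3,3) = 1140.
Subtract solutions that violate a single cap (substitute x_i' = x_i − (cap_i+1)): x_1 ≥ 5 gives C(15,3) = 455; x_2 ≥ 5 gives C(15,3) = 455; x_3 ≥ 9 gives C(11,3) = 165; x_4 ≥ 6 gives C(14,3) = 364. Together 1439.
Add back pairs where two caps are both exceeded: 120 + 20 + 84 + 20 + 84 + 10 = 338.
Subtract triples: 0 + 4 + 0 + 0 = 4.
By inclusion–exclusion the count is 1140 − 1439 + 338 − 4 = 35.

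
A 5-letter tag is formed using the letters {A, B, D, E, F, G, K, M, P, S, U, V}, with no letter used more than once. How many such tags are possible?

95040

Choose and order 5 of the 12 symbols: the first letter has 12 options, the next 11, and so on down to 8.
That product is 12 × 11 × 10 × 9 × 8 = 95040.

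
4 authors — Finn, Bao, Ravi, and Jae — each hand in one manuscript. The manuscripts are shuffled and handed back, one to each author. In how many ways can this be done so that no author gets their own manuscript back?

9

This is the derangement count D_4: permutations of 4 items with no fixed point.
By inclusion–exclusion this is Σ_{j=0}^{4} (−1)^j C(4,j)·(4−j)!.
Computing: 24 − 24 + 12 − 4 + 1 = 9.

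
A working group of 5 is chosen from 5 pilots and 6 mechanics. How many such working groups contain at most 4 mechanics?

456

Split by how many mechanics are chosen (0 through 4).
Sum: C(6,0)·C(5,5) + C(6,1)·C(5,4) + C(6,2)·C(5,3) + C(6,3)·C(5,2) + C(6,4)·C(5,1) = 1 + 30 + 150 + 200 + 75 = 456.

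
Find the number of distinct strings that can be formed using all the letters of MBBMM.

10

The 5 letters of MBBMM have repeats: B appearing twice and M appearing 3 times.
So there are 5! / (3!·2!) = 10 distinguishable arrangements.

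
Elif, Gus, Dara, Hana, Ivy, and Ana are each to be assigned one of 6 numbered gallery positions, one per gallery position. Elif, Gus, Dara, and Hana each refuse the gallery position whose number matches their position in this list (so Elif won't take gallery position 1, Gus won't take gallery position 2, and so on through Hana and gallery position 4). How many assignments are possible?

Let Aᵢ (for 1 ≤ i ≤ 4) be the placements that put person i in their forbidden gallery position. Any j of these fix j positions, leaving (6−j)! ways to fill the rest, and there are C(4,j) ways to pick which j.
By inclusion–exclusion, the number of valid placements is Σ_{j=0}^{4} (−1)^j C(4,j)·(6−j)!.
Computing: 720 − 480 + 144 − 24 + 2 = 362.

362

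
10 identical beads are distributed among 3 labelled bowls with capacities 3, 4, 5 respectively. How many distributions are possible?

By stars and bars, unrestricted non-negative solutions to x_1+…+x_3 = 10 number C(10+2,2) = 66.
Subtract solutions that violate a single cap (substitute x_i' = x_i − (cap_i+1)): x_1 ≥ 4 gives C(8,2) = 28; x_2 ≥ 5 gives C(7,2) = 21; x_3 ≥ 6 gives C(6,2) = 15. Together 64.
Add back pairs where two caps are both exceeded: 3 + 1 + 0 = 4.
By inclusion–exclusion the count is 66 − 64 + 4 = 6.

6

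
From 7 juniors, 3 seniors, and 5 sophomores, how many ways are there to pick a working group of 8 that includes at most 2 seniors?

Split by how many seniors are chosen (0 through 2).
Sum: C(3,0)·C(12,8) + C(3,1)·C(12,7) + C(3,2)·C(12,6) = 495 + 2376 + 2772 = 5643.

5643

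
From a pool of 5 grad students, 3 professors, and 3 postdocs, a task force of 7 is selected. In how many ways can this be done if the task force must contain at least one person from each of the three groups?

314

Unrestricted: C(11,7) = 330 ways to pick any 7 of the 11.
Subtract selections that omit an entire group: no grad students → C(6,7) = 0; no professors → C(8,7) = 8; no postdocs → C(8,7) = 8.
Add back selections omitting two groups (i.e. drawn from a single group): C(5,7) + C(3,7) + C(3,7) = 0.
By inclusion–exclusion: 330 − 16 + 0 = 314.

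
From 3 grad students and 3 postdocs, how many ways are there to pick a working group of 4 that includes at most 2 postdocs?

Split by how many postdocs are chosen (0 through 2).
Sum: C(3,0)·C(3,4) + C(3,1)·C(3,3) + C(3,2)·C(3,2) = 0 + 3 + 9 = 12.

12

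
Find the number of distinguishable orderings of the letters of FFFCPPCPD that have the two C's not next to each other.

Total arrangements of FFFCPPCPD: 9!/(3!·3!·2!) = 5040.
Arrangements with the C's together: treat CC as one letter, giving (8)!/(3!·3!) = 1120.
Subtracting, 5040 − 1120 = 3920 arrangements keep the C's apart.

3920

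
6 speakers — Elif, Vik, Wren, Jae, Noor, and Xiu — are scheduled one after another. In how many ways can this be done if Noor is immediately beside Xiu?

Place the 4 others and the Noor-Xiu pair as 5 objects in a line; the pair has 2 internal arrangements.
That gives 2 × 5! = 2 × 120 = 240.

240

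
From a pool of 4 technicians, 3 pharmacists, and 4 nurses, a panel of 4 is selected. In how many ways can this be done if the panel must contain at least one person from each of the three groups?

With no constraint there are C(11,4) = 330 possible selections.
Selections missing a whole group: no technicians → C(7,4) = 35; no pharmacists → C(8,4) = 70; no nurses → C(7,4) = 35.
Add back selections omitting two groups (i.e. drawn from a single group): C(4,4) + C(3,4) + C(4,4) = 2.
By inclusion–exclusion: 330 − 140 + 2 = 192.

192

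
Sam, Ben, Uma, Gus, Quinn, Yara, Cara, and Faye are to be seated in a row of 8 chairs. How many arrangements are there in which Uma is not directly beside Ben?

Of the 8! = 40320 arrangements, those with Uma and Ben adjacent number 2 × 7! = 10080 (treat the pair as a block with 2 internal orders).
So 40320 − 10080 = 30240 arrangements keep them apart.

30240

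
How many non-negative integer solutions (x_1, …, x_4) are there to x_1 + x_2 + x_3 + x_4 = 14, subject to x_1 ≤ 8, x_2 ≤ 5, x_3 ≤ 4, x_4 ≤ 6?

154

Without the upper bounds there are C(17,3) = 680 ways to split 14 among 4 variables.
Subtract solutions that violate a single cap (substitute x_i' = x_i − (cap_i+1)): x_1 ≥ 9 gives C(8,3) = 56; x_2 ≥ 6 gives C(11,3) = 165; x_3 ≥ 5 gives C(12,3) = 220; x_4 ≥ 7 gives C(10,3) = 120. Together 561.
Add back pairs where two caps are both exceeded: 0 + 1 + 0 + 20 + 4 + 10 = 35.
By inclusion–exclusion the count is 680 − 561 + 35 = 154.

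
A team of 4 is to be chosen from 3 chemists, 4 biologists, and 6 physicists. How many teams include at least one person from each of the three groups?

Unrestricted: C(13,4) = 715 ways to pick any 4 of the 13.
Subtract selections that omit an entire group: no chemists → C(10,4) = 210; no biologists → C(9,4) = 126; no physicists → C(7,4) = 35.
Add back selections omitting two groups (i.e. drawn from a single group): C(3,4) + C(4,4) + C(6,4) = 16.
By inclusion–exclusion: 715 − 371 + 16 = 360.

360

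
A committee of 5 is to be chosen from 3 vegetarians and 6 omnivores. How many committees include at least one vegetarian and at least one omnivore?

120

Unrestricted: C(9,5) = 126 ways to pick any 5 of the 9.
Subtract selections that omit an entire group: no vegetarians → C(6,5) = 6; no omnivores → C(3,5) = 0.
Both groups omitted at once is impossible, so 126 − 6 = 120.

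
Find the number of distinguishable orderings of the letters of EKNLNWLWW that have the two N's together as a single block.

Treat the 2 copies of N as a single block. The multiset to arrange is then {NN, E, K, L, L, W, W, W}, 8 items in all.
That gives (8)!/(3!·2!) = 3360 arrangements.

3360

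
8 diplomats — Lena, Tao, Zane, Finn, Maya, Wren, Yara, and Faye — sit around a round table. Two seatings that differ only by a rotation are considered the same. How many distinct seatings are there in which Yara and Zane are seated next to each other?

1440

Treat {Yara, Zane} as one unit (2 internal orders) and seat the resulting 7 units around the table: (6)! circular arrangements.
So 2 × (6)! = 2 × 720 = 1440.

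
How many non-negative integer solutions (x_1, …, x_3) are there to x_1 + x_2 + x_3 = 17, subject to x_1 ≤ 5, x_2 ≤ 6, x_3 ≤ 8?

6

Without the upper bounds there are C(19,2) = 171 ways to split 17 among 3 variables.
Subtract solutions that violate a single cap (substitute x_i' = x_i − (cap_i+1)): x_1 ≥ 6 gives C(13,2) = 78; x_2 ≥ 7 gives C(12,2) = 66; x_3 ≥ 9 gives C(10,2) = 45. Together 189.
Add back pairs where two caps are both exceeded: 15 + 6 + 3 = 24.
By inclusion–exclusion the count is 171 − 189 + 24 = 6.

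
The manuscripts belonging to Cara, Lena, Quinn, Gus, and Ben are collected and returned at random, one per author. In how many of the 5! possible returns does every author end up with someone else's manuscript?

44

Count assignments avoiding every fixed point. For any j of the 5 authors fixed to their own manuscript, the other 5−j can be arranged in (5−j)! ways.
By inclusion–exclusion this is Σ_{j=0}^{5} (−1)^j C(5,j)·(5−j)!.
Computing: 120 − 120 + 60 − 20 + 5 − 1 = 44.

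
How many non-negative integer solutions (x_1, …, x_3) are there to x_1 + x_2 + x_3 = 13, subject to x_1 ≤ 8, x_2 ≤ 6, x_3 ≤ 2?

By stars and bars, unrestricted non-negative solutions to x_1+…+x_3 = 13 number C(13+2,2) = 105.
Subtract solutions that violate a single cap (substitute x_i' = x_i − (cap_i+1)): x_1 ≥ 9 gives C(6,2) = 15; x_2 ≥ 7 gives C(8,2) = 28; x_3 ≥ 3 gives C(12,2) = 66. Together 109.
Add back pairs where two caps are both exceeded: 0 + 3 + 10 = 13.
By inclusion–exclusion the count is 105 − 109 + 13 = 9.

9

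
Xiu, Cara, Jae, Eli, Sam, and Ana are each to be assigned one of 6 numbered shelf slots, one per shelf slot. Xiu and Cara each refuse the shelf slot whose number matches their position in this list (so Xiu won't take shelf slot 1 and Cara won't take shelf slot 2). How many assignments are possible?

Let Aᵢ (for i ∈ {1, 2}) be the placements that put person i in their forbidden shelf slot. Any j of these fix j positions, leaving (6−j)! ways to fill the rest, and there are C(2,j) ways to pick which j.
By inclusion–exclusion, the number of valid placements is Σ_{j=0}^{2} (−1)^j C(2,j)·(6−j)!.
Computing: 720 − 240 + 24 = 504.

504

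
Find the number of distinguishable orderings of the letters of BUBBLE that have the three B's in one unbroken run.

24

Treat the 3 copies of B as a single block. The multiset to arrange is then {BBB, E, L, U}, 4 items in all.
All 4 items are distinct, so there are (4)! = 24 arrangements.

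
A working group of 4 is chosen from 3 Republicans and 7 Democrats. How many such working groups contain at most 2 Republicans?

203

Split by how many Republicans are chosen (0 through 2).
Sum: C(3,0)·C(7,4) + C(3,1)·C(7,3) + C(3,2)·C(7,2) = 35 + 105 + 63 = 203.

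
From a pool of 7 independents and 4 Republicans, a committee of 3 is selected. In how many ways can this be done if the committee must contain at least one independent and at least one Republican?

Unrestricted: C(11,3) = 165 ways to pick any 3 of the 11.
Subtract selections that omit an entire group: no independents → C(4,3) = 4; no Republicans → C(7,3) = 35.
Both groups omitted at once is impossible, so 165 − 39 = 126.

126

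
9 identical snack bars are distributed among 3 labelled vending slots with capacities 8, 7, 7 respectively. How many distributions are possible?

48

Without the upper bounds there are C(11,2) = 55 ways to split 9 among 3 vending slots.
Subtract solutions that violate a single cap (substitute x_i' = x_i − (cap_i+1)): x_1 ≥ 9 gives C(2,2) = 1; x_2 ≥ 8 gives C(3,2) = 3; x_3 ≥ 8 gives C(3,2) = 3. Together 7.
No two caps can be exceeded simultaneously, so the pair terms are all 0.
By inclusion–exclusion the count is 55 − 7 + 0 = 48.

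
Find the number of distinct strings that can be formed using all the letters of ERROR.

20

Letter multiplicities in ERROR: E×1, O×1, R×3.
So there are 5! / (3!) = 20 distinguishable arrangements.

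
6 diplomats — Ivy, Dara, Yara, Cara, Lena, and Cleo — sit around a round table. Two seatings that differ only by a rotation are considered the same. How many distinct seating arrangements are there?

Seat Ivy anywhere (absorbing the rotational symmetry), then permute the other 5: (5)! = 120.

120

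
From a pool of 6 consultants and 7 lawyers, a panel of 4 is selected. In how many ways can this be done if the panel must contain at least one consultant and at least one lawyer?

Unrestricted: C(13,4) = 715 ways to pick any 4 of the 13.
Selections missing a whole group: no consultants → C(7,4) = 35; no lawyers → C(6,4) = 15.
Both groups omitted at once is impossible, so 715 − 50 = 665.

665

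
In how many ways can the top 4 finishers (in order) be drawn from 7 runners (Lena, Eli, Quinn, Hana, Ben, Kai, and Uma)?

840

This is an ordered selection of 4 from 7: P(7,4).
That gives 7 × 6 × 5 × 4 = 840.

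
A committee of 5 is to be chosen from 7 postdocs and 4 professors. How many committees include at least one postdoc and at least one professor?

441

With no constraint there are C(11,5) = 462 possible selections.
Selections missing a whole group: no postdocs → C(4,5) = 0; no professors → C(7,5) = 21.
Both groups omitted at once is impossible, so 462 − 21 = 441.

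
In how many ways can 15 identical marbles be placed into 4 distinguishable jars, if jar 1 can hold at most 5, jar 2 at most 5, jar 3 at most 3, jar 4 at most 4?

Ignoring the caps, the number of non-negative solutions to x_1+…+x_4 = 15 is C(18,3) = 816.
Subtract solutions that violate a single cap (substitute x_i' = x_i − (cap_i+1)): x_1 ≥ 6 gives C(12,3) = 220; x_2 ≥ 6 gives C(12,3) = 220; x_3 ≥ 4 gives C(14,3) = 364; x_4 ≥ 5 gives C(13,3) = 286. Together 1090.
Add back pairs where two caps are both exceeded: 20 + 56 + 35 + 56 + 35 + 84 = 286.
Subtract triples: 0 + 0 + 1 + 1 = 2.
By inclusion–exclusion the count is 816 − 1090 + 286 − 2 = 10.

10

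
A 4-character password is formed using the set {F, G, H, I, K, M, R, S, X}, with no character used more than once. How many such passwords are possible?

Choose and order 4 of the 9 symbols: the first character has 9 options, the next 8, then 7, 6.
That product is 9 × 8 × 7 × 6 = 3024.

3024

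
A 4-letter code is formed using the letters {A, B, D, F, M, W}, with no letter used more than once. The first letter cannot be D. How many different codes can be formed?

300

The first letter has 6−1 = 5 choices (anything except D).
The remaining 3 letters are filled from the other 5 symbols without repetition: 5 × 4 × 3 = 60.
Total: 5 × 60 = 300.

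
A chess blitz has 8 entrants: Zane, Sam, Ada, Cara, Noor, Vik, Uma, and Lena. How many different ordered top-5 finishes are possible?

This is an ordered selection of 5 from 8: P(8,5).
That gives 8 × 7 × 6 × 5 × 4 = 6720.

6720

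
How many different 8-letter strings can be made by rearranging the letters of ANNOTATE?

5040

ANNOTATE has 8 letters with A appearing twice, N appearing twice, and T appearing twice.
So there are 8! / (2!·2!·2!) = 5040 distinguishable arrangements.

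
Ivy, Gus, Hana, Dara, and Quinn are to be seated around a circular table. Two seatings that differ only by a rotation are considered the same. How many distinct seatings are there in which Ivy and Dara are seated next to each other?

12

Glue Ivy and Dara into a block (2 internal orders). Seating 4 units around a circle gives (3)! arrangements.
So 2 × (3)! = 2 × 6 = 12.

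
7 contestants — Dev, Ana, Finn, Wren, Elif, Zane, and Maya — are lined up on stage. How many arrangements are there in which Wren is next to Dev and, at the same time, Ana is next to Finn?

Treat {Wren,Dev} as one block (2 orders) and {Ana,Finn} as another (2 orders).
That leaves 5 units to arrange: 2 × 2 × 5! = 4 × 120 = 480.

480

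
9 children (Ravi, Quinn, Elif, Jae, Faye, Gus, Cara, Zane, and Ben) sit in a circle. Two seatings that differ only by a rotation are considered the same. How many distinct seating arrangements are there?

Around a circle, 9 distinct people have 9!/9 = (8)! = 40320 rotationally distinct seatings.

40320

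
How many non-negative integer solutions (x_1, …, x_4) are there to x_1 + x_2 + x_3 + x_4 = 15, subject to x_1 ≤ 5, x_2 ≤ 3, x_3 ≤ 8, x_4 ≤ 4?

51

By stars and bars, unrestricted non-negative solutions to x_1+…+x_4 = 15 number C(15+3,3) = 816.
Subtract solutions that violate a single cap (substitute x_i' = x_i − (cap_i+1)): x_1 ≥ 6 gives C(12,3) = 220; x_2 ≥ 4 gives C(14,3) = 364; x_3 ≥ 9 gives C(9,3) = 84; x_4 ≥ 5 gives C(13,3) = 286. Together 954.
Add back pairs where two caps are both exceeded: 56 + 1 + 35 + 10 + 84 + 4 = 190.
Subtract triples: 0 + 1 + 0 + 0 = 1.
By inclusion–exclusion the count is 816 − 954 + 190 − 1 = 51.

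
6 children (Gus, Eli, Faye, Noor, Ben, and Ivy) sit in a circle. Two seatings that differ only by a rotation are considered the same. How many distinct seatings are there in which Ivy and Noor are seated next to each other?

48

Glue Ivy and Noor into a block (2 internal orders). Seating 5 units around a circle gives (4)! arrangements.
So 2 × (4)! = 2 × 24 = 48.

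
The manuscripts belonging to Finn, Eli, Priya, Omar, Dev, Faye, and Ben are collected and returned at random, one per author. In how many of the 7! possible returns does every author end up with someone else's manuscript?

This is the derangement count D_7: permutations of 7 items with no fixed point.
By inclusion–exclusion this is Σ_{j=0}^{7} (−1)^j C(7,j)·(7−j)!.
Computing: 5040 − 5040 + 2520 − 840 + 210 − 42 + 7 − 1 = 1854.

1854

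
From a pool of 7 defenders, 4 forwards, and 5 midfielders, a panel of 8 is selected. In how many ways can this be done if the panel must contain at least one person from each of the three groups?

12201

With no constraint there are C(16,8) = 12870 possible selections.
Subtract selections that omit an entire group: no defenders → C(9,8) = 9; no forwards → C(12,8) = 495; no midfielders → C(11,8) = 165.
Add back selections omitting two groups (i.e. drawn from a single group): C(7,8) + C(4,8) + C(5,8) = 0.
By inclusion–exclusion: 12870 − 669 + 0 = 12201.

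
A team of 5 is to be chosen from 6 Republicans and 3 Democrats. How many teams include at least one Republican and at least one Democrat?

Unrestricted: C(9,5) = 126 ways to pick any 5 of the 9.
Subtract selections that omit an entire group: no Republicans → C(3,5) = 0; no Democrats → C(6,5) = 6.
Both groups omitted at once is impossible, so 126 − 6 = 120.

120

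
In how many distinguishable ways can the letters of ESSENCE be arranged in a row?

420

Letter multiplicities in ESSENCE: C×1, E×3, N×1, S×2.
Dividing 7! = 5040 by 3!·2! = 12 for the repeated letters gives 420.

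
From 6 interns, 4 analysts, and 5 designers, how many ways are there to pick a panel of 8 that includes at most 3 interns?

4005

Split by how many interns are chosen (0 through 3).
Sum: C(6,0)·C(9,8) + C(6,1)·C(9,7) + C(6,2)·C(9,6) + C(6,3)·C(9,5) = 9 + 216 + 1260 + 2520 = 4005.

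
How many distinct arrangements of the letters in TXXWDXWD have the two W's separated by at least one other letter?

Total arrangements of TXXWDXWD: 8!/(3!·2!·2!) = 1680.
Arrangements with the W's together: treat WW as one letter, giving (7)!/(3!·2!) = 420.
Hence 1680 − 420 = 1260.

1260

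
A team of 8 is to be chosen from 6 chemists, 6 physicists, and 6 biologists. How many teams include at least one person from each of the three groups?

42273

Unrestricted: C(18,8) = 43758 ways to pick any 8 of the 18.
Subtract selections that omit an entire group: no chemists → C(12,8) = 495; no physicists → C(12,8) = 495; no biologists → C(12,8) = 495.
Add back selections omitting two groups (i.e. drawn from a single group): C(6,8) + C(6,8) + C(6,8) = 0.
By inclusion–exclusion: 43758 − 1485 + 0 = 42273.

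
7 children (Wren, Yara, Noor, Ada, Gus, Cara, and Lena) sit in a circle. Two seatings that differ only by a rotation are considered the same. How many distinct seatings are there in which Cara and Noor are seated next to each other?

Glue Cara and Noor into a block (2 internal orders). Seating 6 units around a circle gives (5)! arrangements.
So 2 × (5)! = 2 × 120 = 240.

240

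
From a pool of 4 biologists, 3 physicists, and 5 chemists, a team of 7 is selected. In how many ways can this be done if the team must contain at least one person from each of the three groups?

747

Total 7-person selections from all 12: C(12,7) = 792.
Selections missing a whole group: no biologists → C(8,7) = 8; no physicists → C(9,7) = 36; no chemists → C(7,7) = 1.
Add back selections omitting two groups (i.e. drawn from a single group): C(4,7) + C(3,7) + C(5,7) = 0.
By inclusion–exclusion: 792 − 45 + 0 = 747.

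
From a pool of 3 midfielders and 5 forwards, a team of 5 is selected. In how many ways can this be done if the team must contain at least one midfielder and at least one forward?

Unrestricted: C(8,5) = 56 ways to pick any 5 of the 8.
Subtract selections that omit an entire group: no midfielders → C(5,5) = 1; no forwards → C(3,5) = 0.
Both groups omitted at once is impossible, so 56 − 1 = 55.

55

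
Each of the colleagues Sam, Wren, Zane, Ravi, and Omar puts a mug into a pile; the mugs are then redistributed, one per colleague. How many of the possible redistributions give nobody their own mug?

Let Aᵢ be the assignments in which colleague i gets their own mug. We want the size of the complement of A₁∪…∪A_5.
By inclusion–exclusion this is Σ_{j=0}^{5} (−1)^j C(5,j)·(5−j)!.
Computing: 120 − 120 + 60 − 20 + 5 − 1 = 44.

44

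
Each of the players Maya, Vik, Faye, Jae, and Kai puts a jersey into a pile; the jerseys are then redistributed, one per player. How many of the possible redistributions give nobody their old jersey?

Count assignments avoiding every fixed point. For any j of the 5 players fixed to their old jersey, the other 5−j can be arranged in (5−j)! ways.
By inclusion–exclusion this is Σ_{j=0}^{5} (−1)^j C(5,j)·(5−j)!.
Computing: 120 − 120 + 60 − 20 + 5 − 1 = 44.

44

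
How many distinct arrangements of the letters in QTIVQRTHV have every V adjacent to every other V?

10080

Treat the 2 copies of V as a single block. The multiset to arrange is then {VV, H, I, Q, Q, R, T, T}, 8 items in all.
That gives (8)!/(2!·2!) = 10080 arrangements.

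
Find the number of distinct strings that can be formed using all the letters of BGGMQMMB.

1680

BGGMQMMB has 8 letters with B appearing twice, G appearing twice, and M appearing 3 times.
The number of distinct arrangements is 8!/(3!·2!·2!) = 40320/24 = 1680.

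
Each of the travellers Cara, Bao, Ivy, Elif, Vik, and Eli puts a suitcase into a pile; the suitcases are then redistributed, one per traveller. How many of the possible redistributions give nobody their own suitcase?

This is the derangement count D_6: permutations of 6 items with no fixed point.
By inclusion–exclusion this is Σ_{j=0}^{6} (−1)^j C(6,j)·(6−j)!.
Computing: 720 − 720 + 360 − 120 + 30 − 6 + 1 = 265.

265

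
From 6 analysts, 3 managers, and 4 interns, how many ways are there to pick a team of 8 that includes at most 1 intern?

Split by how many interns are chosen (0 through 1).
Sum: C(4,0)·C(9,8) + C(4,1)·C(9,7) = 9 + 144 = 153.

153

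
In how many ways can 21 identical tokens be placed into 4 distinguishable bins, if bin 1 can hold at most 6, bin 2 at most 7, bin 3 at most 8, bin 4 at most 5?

Without the upper bounds there are C(24,3) = 2024 ways to split 21 among 4 bins.
Subtract solutions that violate a single cap (substitute x_i' = x_i − (cap_i+1)): x_1 ≥ 7 gives C(17,3) = 680; x_2 ≥ 8 gives C(16,3) = 560; x_3 ≥ 9 gives C(15,3) = 455; x_4 ≥ 6 gives C(18,3) = 816. Together 2511.
Add back pairs where two caps are both exceeded: 84 + 56 + 165 + 35 + 120 + 84 = 544.
Subtract triples: 0 + 1 + 0 + 0 = 1.
By inclusion–exclusion the count is 2024 − 2511 + 544 − 1 = 56.

56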